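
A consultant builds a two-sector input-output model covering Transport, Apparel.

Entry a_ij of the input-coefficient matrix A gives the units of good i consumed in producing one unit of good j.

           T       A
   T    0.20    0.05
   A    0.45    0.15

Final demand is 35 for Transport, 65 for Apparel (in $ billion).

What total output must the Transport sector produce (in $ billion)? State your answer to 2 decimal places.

I − A =
  [   0.80    -0.05]
  [  -0.45     0.85]
det(I−A) = (0.80)(0.85) − (-0.05)(-0.45) = 0.6575
adj(I−A) = [[0.85, 0.05], [0.45, 0.80]]
(I − A)⁻¹ = adj(I−A) / det(I−A) ≈
  [   1.2928     0.0760]
  [   0.6844     1.2167]
x = (I − A)⁻¹ d = adj(I−A)·d / det(I−A), with det(I−A) = 0.6575:
  x_T = (0.85·35 + 0.05·65) / 0.6575 = 33.00 / 0.6575 ≈ 50.19
  x_A = (0.45·35 + 0.80·65) / 0.6575 = 67.75 / 0.6575 ≈ 103.04

x_T = 50.19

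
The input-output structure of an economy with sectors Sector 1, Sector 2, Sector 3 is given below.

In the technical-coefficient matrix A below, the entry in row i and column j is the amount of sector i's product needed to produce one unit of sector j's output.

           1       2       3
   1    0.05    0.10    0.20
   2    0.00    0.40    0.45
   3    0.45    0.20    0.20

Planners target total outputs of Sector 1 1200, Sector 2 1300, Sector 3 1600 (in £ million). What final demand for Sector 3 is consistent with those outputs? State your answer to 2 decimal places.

I − A =
  [   0.95    -0.10    -0.20]
  [   0.00     0.60    -0.45]
  [  -0.45    -0.20     0.80]
d = (I − A) x:
  d_1 = (+0.95)·1200 + (-0.10)·1300 + (-0.20)·1600 = 690.00
  d_2 = (+0.00)·1200 + (+0.60)·1300 + (-0.45)·1600 = 60.00
  d_3 = (-0.45)·1200 + (-0.20)·1300 + (+0.80)·1600 = 480.00

d_3 = 480.00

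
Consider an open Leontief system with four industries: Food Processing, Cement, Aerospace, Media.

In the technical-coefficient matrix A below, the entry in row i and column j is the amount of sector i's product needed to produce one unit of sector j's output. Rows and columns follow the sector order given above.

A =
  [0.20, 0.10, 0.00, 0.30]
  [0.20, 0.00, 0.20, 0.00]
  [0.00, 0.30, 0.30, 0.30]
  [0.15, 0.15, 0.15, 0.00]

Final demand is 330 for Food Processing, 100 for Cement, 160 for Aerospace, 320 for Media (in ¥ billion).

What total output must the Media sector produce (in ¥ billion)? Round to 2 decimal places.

x_4 = 568.42

I − A =
  [   0.80    -0.10     0.00    -0.30]
  [  -0.20     1.00    -0.20     0.00]
  [   0.00    -0.30     0.70    -0.30]
  [  -0.15    -0.15    -0.15     1.00]
Compute the cofactors C_ij = (−1)^(i+j)·(3×3 minor ij) of I−A; the adjugate is their transpose:
adj(I−A) = Cᵀ =
  [ 0.5860   0.1105   0.0740   0.1980]
  [ 0.1400   0.4925   0.1600   0.0900]
  [ 0.1140   0.2670   0.7260   0.2520]
  [ 0.1260   0.1305   0.1440   0.4980]
det(I−A) = Σ_j (I−A)_1j·C_1j = (0.80)(0.5860) + (-0.10)(0.1400) + (0.00)(0.1140) + (-0.30)(0.1260) = 0.4170
(I − A)⁻¹ = adj(I−A) / det(I−A) ≈
  [   1.4053     0.2650     0.1775     0.4748]
  [   0.3357     1.1811     0.3837     0.2158]
  [   0.2734     0.6403     1.7410     0.6043]
  [   0.3022     0.3129     0.3453     1.1942]
x = (I − A)⁻¹ d = adj(I−A)·d / det(I−A), with det(I−A) = 0.4170:
  x_1 = (0.5860·330 + 0.1105·100 + 0.0740·160 + 0.1980·320) / 0.4170 = 279.63 / 0.4170 ≈ 670.58
  x_2 = (0.1400·330 + 0.4925·100 + 0.1600·160 + 0.0900·320) / 0.4170 = 149.85 / 0.4170 ≈ 359.35
  x_3 = (0.1140·330 + 0.2670·100 + 0.7260·160 + 0.2520·320) / 0.4170 = 261.12 / 0.4170 ≈ 626.19
  x_4 = (0.1260·330 + 0.1305·100 + 0.1440·160 + 0.4980·320) / 0.4170 = 237.03 / 0.4170 ≈ 568.42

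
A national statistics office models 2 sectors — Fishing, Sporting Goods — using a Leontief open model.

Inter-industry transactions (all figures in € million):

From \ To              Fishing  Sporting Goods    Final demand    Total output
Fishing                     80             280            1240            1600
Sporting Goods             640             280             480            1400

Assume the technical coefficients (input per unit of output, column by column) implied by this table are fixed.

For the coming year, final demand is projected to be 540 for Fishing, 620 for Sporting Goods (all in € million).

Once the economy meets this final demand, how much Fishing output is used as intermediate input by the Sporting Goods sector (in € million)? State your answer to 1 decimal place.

Technical coefficients a_ij = z_ij / X_j:
  a_11 = 80/1600 = 0.05, a_21 = 640/1600 = 0.40
  a_12 = 280/1400 = 0.20, a_22 = 280/1400 = 0.20
I − A =
  [   0.95    -0.20]
  [  -0.40     0.80]
det(I−A) = (0.95)(0.80) − (-0.20)(-0.40) = 0.6800
adj(I−A) = [[0.80, 0.20], [0.40, 0.95]]
(I − A)⁻¹ = adj(I−A) / det(I−A) ≈
  [   1.1765     0.2941]
  [   0.5882     1.3971]
First solve x = (I − A)⁻¹ d = adj(I−A)·d / det(I−A); in particular x_2 = (0.40·540 + 0.95·620) / 0.6800 = 805.00 / 0.6800 ≈ 1183.824.
Intermediate flow from 1 to 2: z_12 = a_12 · x_2 = 0.20 × 805.00 / 0.6800 = 161.00 / 0.6800 ≈ 236.8.

z_12 = 236.8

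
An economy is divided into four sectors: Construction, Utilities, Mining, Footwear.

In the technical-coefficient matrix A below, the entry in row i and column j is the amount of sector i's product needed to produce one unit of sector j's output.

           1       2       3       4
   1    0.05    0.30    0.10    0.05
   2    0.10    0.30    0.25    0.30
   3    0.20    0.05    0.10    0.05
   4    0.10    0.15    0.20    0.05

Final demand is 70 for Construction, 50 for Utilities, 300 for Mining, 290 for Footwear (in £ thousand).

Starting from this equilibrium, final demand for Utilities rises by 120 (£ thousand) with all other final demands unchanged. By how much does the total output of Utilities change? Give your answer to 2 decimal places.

I − A =
  [   0.95    -0.30    -0.10    -0.05]
  [  -0.10     0.70    -0.25    -0.30]
  [  -0.20    -0.05     0.90    -0.05]
  [  -0.10    -0.15    -0.20     0.95]
Compute the cofactors C_ij = (−1)^(i+j)·(3×3 minor ij) of I−A; the adjugate is their transpose:
adj(I−A) = Cᵀ =
  [ 0.534250   0.266250   0.160125   0.120625]
  [ 0.172250   0.776750   0.294875   0.269875]
  [ 0.134500   0.112000   0.547250   0.071250]
  [ 0.111750   0.174250   0.178625   0.530125]
det(I−A) = Σ_j (I−A)_1j·C_1j = (0.95)(0.534250) + (-0.30)(0.172250) + (-0.10)(0.134500) + (-0.05)(0.111750) = 0.436825
(I − A)⁻¹ = adj(I−A) / det(I−A) ≈
  [   1.2230     0.6095     0.3666     0.2761]
  [   0.3943     1.7782     0.6750     0.6178]
  [   0.3079     0.2564     1.2528     0.1631]
  [   0.2558     0.3989     0.4089     1.2136]
Δx = (I − A)⁻¹ Δd with Δd having +120 in the Utilities component and 0 elsewhere.
So Δx_2 = L_22 · (+120), where L_22 = adj(I−A)_22 / det(I−A) = 0.776750 / 0.436825.
Δx_2 = 0.776750 × (+120) / 0.436825 = 93.21 / 0.436825 ≈ 213.38.

Δx_2 = 213.38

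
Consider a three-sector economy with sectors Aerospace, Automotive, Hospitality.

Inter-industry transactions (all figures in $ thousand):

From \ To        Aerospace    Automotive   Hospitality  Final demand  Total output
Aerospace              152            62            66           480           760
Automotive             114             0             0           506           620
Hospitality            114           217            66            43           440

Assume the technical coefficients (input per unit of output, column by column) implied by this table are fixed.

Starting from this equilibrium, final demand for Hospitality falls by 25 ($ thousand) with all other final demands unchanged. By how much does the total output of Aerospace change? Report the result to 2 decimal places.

Technical coefficients a_ij = z_ij / X_j:
  a_11 = 152/760 = 0.20, a_21 = 114/760 = 0.15, a_31 = 114/760 = 0.15
  a_12 = 62/620 = 0.10, a_22 = 0/620 = 0.00, a_32 = 217/620 = 0.35
  a_13 = 66/440 = 0.15, a_23 = 0/440 = 0.00, a_33 = 66/440 = 0.15
I − A =
  [   0.80    -0.10    -0.15]
  [  -0.15     1.00     0.00]
  [  -0.15    -0.35     0.85]
Cofactors of I−A, C_ij = (−1)^(i+j)·(minor ij) (rows/columns in the sector order above):
  C_11 = (1.00)(0.85) − (0.00)(-0.35) = 0.8500
  C_12 = −[(-0.15)(0.85) − (0.00)(-0.15)] = 0.1275
  C_13 = (-0.15)(-0.35) − (1.00)(-0.15) = 0.2025
  C_21 = −[(-0.10)(0.85) − (-0.15)(-0.35)] = 0.1375
  C_22 = (0.80)(0.85) − (-0.15)(-0.15) = 0.6575
  C_23 = −[(0.80)(-0.35) − (-0.10)(-0.15)] = 0.2950
  C_31 = (-0.10)(0.00) − (-0.15)(1.00) = 0.1500
  C_32 = −[(0.80)(0.00) − (-0.15)(-0.15)] = 0.0225
  C_33 = (0.80)(1.00) − (-0.10)(-0.15) = 0.7850
det(I−A) = Σ_j (I−A)_1j·C_1j = (0.80)(0.8500) + (-0.10)(0.1275) + (-0.15)(0.2025) = 0.636875
adj(I−A) = Cᵀ =
  [ 0.8500   0.1375   0.1500]
  [ 0.1275   0.6575   0.0225]
  [ 0.2025   0.2950   0.7850]
(I − A)⁻¹ = adj(I−A) / det(I−A) ≈
  [   1.3346     0.2159     0.2355]
  [   0.2002     1.0324     0.0353]
  [   0.3180     0.4632     1.2326]
Δx = (I − A)⁻¹ Δd with Δd having -25 in the Hospitality component and 0 elsewhere.
So Δx_1 = L_13 · (-25), where L_13 = adj(I−A)_13 / det(I−A) = 0.1500 / 0.636875.
Δx_1 = 0.1500 × (-25) / 0.636875 = -3.75 / 0.636875 ≈ -5.89.

Δx_1 = -5.89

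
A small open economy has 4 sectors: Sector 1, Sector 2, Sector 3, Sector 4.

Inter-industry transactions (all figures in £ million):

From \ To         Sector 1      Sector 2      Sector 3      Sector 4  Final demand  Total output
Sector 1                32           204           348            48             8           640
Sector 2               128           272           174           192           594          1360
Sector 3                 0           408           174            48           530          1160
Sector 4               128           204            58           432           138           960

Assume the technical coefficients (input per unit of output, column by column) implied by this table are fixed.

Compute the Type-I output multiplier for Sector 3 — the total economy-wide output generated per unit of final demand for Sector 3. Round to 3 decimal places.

Technical coefficients a_ij = z_ij / X_j:
  a_11 = 32/640 = 0.05, a_21 = 128/640 = 0.20, a_31 = 0/640 = 0.00, a_41 = 128/640 = 0.20
  a_12 = 204/1360 = 0.15, a_22 = 272/1360 = 0.20, a_32 = 408/1360 = 0.30, a_42 = 204/1360 = 0.15
  a_13 = 348/1160 = 0.30, a_23 = 174/1160 = 0.15, a_33 = 174/1160 = 0.15, a_43 = 58/1160 = 0.05
  a_14 = 48/960 = 0.05, a_24 = 192/960 = 0.20, a_34 = 48/960 = 0.05, a_44 = 432/960 = 0.45
I − A =
  [   0.95    -0.15    -0.30    -0.05]
  [  -0.20     0.80    -0.15    -0.20]
  [   0.00    -0.30     0.85    -0.05]
  [  -0.20    -0.15    -0.05     0.55]
Compute the cofactors C_ij = (−1)^(i+j)·(3×3 minor ij) of I−A; the adjugate is their transpose:
adj(I−A) = Cᵀ =
  [ 0.317625   0.128625   0.140000   0.088375]
  [ 0.128500   0.430250   0.131875   0.180125]
  [ 0.054500   0.162375   0.357500   0.096500]
  [ 0.155500   0.178875   0.119375   0.559750]
det(I−A) = Σ_j (I−A)_1j·C_1j = (0.95)(0.317625) + (-0.15)(0.128500) + (-0.30)(0.054500) + (-0.05)(0.155500) = 0.25834375
(I − A)⁻¹ = adj(I−A) / det(I−A) ≈
  [   1.2295     0.4979     0.5419     0.3421]
  [   0.4974     1.6654     0.5105     0.6972]
  [   0.2110     0.6285     1.3838     0.3735]
  [   0.6019     0.6924     0.4621     2.1667]
The output multiplier for sector j is the column-j sum of the Leontief inverse (I − A)⁻¹ = adj(I−A) / det(I−A).
Column 3 of adj(I−A): (0.140000, 0.131875, 0.357500, 0.119375); det(I−A) = 0.25834375.
m_3 = (0.140000 + 0.131875 + 0.357500 + 0.119375) / 0.25834375 = 0.74875 / 0.25834375 ≈ 2.898.

m_3 = 2.898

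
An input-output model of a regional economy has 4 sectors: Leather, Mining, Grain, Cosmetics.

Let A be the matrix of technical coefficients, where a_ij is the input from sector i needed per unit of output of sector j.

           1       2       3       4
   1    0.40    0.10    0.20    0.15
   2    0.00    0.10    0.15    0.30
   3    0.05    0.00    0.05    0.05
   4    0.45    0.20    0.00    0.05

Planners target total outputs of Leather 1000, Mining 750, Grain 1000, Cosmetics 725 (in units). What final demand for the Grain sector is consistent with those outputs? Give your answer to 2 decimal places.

I − A =
  [   0.60    -0.10    -0.20    -0.15]
  [   0.00     0.90    -0.15    -0.30]
  [  -0.05     0.00     0.95    -0.05]
  [  -0.45    -0.20     0.00     0.95]
d = (I − A) x:
  d_1 = (+0.60)·1000 + (-0.10)·750 + (-0.20)·1000 + (-0.15)·725 = 216.25
  d_2 = (+0.00)·1000 + (+0.90)·750 + (-0.15)·1000 + (-0.30)·725 = 307.50
  d_3 = (-0.05)·1000 + (+0.00)·750 + (+0.95)·1000 + (-0.05)·725 = 863.75
  d_4 = (-0.45)·1000 + (-0.20)·750 + (+0.00)·1000 + (+0.95)·725 = 88.75

d_3 = 863.75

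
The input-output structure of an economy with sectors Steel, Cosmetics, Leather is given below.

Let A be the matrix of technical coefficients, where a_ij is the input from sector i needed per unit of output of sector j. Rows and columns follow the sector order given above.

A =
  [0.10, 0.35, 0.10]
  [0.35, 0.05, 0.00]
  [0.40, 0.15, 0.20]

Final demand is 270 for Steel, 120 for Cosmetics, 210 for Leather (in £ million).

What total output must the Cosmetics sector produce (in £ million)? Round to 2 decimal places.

x_2 = 303.18

I − A =
  [   0.90    -0.35    -0.10]
  [  -0.35     0.95     0.00]
  [  -0.40    -0.15     0.80]
Cofactors of I−A, C_ij = (−1)^(i+j)·(minor ij) (rows/columns in the sector order above):
  C_11 = (0.95)(0.80) − (0.00)(-0.15) = 0.7600
  C_12 = −[(-0.35)(0.80) − (0.00)(-0.40)] = 0.2800
  C_13 = (-0.35)(-0.15) − (0.95)(-0.40) = 0.4325
  C_21 = −[(-0.35)(0.80) − (-0.10)(-0.15)] = 0.2950
  C_22 = (0.90)(0.80) − (-0.10)(-0.40) = 0.6800
  C_23 = −[(0.90)(-0.15) − (-0.35)(-0.40)] = 0.2750
  C_31 = (-0.35)(0.00) − (-0.10)(0.95) = 0.0950
  C_32 = −[(0.90)(0.00) − (-0.10)(-0.35)] = 0.0350
  C_33 = (0.90)(0.95) − (-0.35)(-0.35) = 0.7325
det(I−A) = Σ_j (I−A)_1j·C_1j = (0.90)(0.7600) + (-0.35)(0.2800) + (-0.10)(0.4325) = 0.54275
adj(I−A) = Cᵀ =
  [ 0.7600   0.2950   0.0950]
  [ 0.2800   0.6800   0.0350]
  [ 0.4325   0.2750   0.7325]
(I − A)⁻¹ = adj(I−A) / det(I−A) ≈
  [   1.4003     0.5435     0.1750]
  [   0.5159     1.2529     0.0645]
  [   0.7969     0.5067     1.3496]
x = (I − A)⁻¹ d = adj(I−A)·d / det(I−A), with det(I−A) = 0.54275:
  x_1 = (0.7600·270 + 0.2950·120 + 0.0950·210) / 0.54275 = 260.55 / 0.54275 ≈ 480.06
  x_2 = (0.2800·270 + 0.6800·120 + 0.0350·210) / 0.54275 = 164.55 / 0.54275 ≈ 303.18
  x_3 = (0.4325·270 + 0.2750·120 + 0.7325·210) / 0.54275 = 303.60 / 0.54275 ≈ 559.37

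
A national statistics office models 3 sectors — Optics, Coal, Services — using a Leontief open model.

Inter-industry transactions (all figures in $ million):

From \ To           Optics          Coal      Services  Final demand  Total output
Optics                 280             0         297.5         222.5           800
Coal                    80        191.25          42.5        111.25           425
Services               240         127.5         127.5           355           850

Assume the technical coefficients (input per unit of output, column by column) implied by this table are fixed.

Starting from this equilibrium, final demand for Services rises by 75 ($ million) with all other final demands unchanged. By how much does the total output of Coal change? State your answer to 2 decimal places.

Technical coefficients a_ij = z_ij / X_j:
  a_OO = 280/800 = 0.35, a_CO = 80/800 = 0.10, a_SO = 240/800 = 0.30
  a_OC = 0/425 = 0.00, a_CC = 191.25/425 = 0.45, a_SC = 127.5/425 = 0.30
  a_OS = 297.5/850 = 0.35, a_CS = 42.5/850 = 0.05, a_SS = 127.5/850 = 0.15
I − A =
  [   0.65     0.00    -0.35]
  [  -0.10     0.55    -0.05]
  [  -0.30    -0.30     0.85]
Cofactors of I−A, C_ij = (−1)^(i+j)·(minor ij) (rows/columns in the sector order above):
  C_11 = (0.55)(0.85) − (-0.05)(-0.30) = 0.4525
  C_12 = −[(-0.10)(0.85) − (-0.05)(-0.30)] = 0.1000
  C_13 = (-0.10)(-0.30) − (0.55)(-0.30) = 0.1950
  C_21 = −[(0.00)(0.85) − (-0.35)(-0.30)] = 0.1050
  C_22 = (0.65)(0.85) − (-0.35)(-0.30) = 0.4475
  C_23 = −[(0.65)(-0.30) − (0.00)(-0.30)] = 0.1950
  C_31 = (0.00)(-0.05) − (-0.35)(0.55) = 0.1925
  C_32 = −[(0.65)(-0.05) − (-0.35)(-0.10)] = 0.0675
  C_33 = (0.65)(0.55) − (0.00)(-0.10) = 0.3575
det(I−A) = Σ_j (I−A)_1j·C_1j = (0.65)(0.4525) + (0.00)(0.1000) + (-0.35)(0.1950) = 0.225875
adj(I−A) = Cᵀ =
  [ 0.4525   0.1050   0.1925]
  [ 0.1000   0.4475   0.0675]
  [ 0.1950   0.1950   0.3575]
(I − A)⁻¹ = adj(I−A) / det(I−A) ≈
  [   2.0033     0.4649     0.8522]
  [   0.4427     1.9812     0.2988]
  [   0.8633     0.8633     1.5827]
Δx = (I − A)⁻¹ Δd with Δd having +75 in the Services component and 0 elsewhere.
So Δx_C = L_CS · (+75), where L_CS = adj(I−A)_CS / det(I−A) = 0.0675 / 0.225875.
Δx_C = 0.0675 × (+75) / 0.225875 = 5.0625 / 0.225875 ≈ 22.41.

Δx_C = 22.41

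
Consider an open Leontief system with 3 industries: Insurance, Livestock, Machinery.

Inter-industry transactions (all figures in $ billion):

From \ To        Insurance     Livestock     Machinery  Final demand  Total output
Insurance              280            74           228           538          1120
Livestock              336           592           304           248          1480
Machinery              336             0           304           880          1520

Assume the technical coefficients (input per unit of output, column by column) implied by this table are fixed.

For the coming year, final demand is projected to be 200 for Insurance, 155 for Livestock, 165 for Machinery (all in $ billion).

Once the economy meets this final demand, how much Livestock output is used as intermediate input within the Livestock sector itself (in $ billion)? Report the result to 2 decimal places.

Technical coefficients a_ij = z_ij / X_j:
  a_11 = 280/1120 = 0.25, a_21 = 336/1120 = 0.30, a_31 = 336/1120 = 0.30
  a_12 = 74/1480 = 0.05, a_22 = 592/1480 = 0.40, a_32 = 0/1480 = 0.00
  a_13 = 228/1520 = 0.15, a_23 = 304/1520 = 0.20, a_33 = 304/1520 = 0.20
I − A =
  [   0.75    -0.05    -0.15]
  [  -0.30     0.60    -0.20]
  [  -0.30     0.00     0.80]
Cofactors of I−A, C_ij = (−1)^(i+j)·(minor ij) (rows/columns in the sector order above):
  C_11 = (0.60)(0.80) − (-0.20)(0.00) = 0.4800
  C_12 = −[(-0.30)(0.80) − (-0.20)(-0.30)] = 0.3000
  C_13 = (-0.30)(0.00) − (0.60)(-0.30) = 0.1800
  C_21 = −[(-0.05)(0.80) − (-0.15)(0.00)] = 0.0400
  C_22 = (0.75)(0.80) − (-0.15)(-0.30) = 0.5550
  C_23 = −[(0.75)(0.00) − (-0.05)(-0.30)] = 0.0150
  C_31 = (-0.05)(-0.20) − (-0.15)(0.60) = 0.1000
  C_32 = −[(0.75)(-0.20) − (-0.15)(-0.30)] = 0.1950
  C_33 = (0.75)(0.60) − (-0.05)(-0.30) = 0.4350
det(I−A) = Σ_j (I−A)_1j·C_1j = (0.75)(0.4800) + (-0.05)(0.3000) + (-0.15)(0.1800) = 0.3180
adj(I−A) = Cᵀ =
  [ 0.4800   0.0400   0.1000]
  [ 0.3000   0.5550   0.1950]
  [ 0.1800   0.0150   0.4350]
(I − A)⁻¹ = adj(I−A) / det(I−A) ≈
  [   1.5094     0.1258     0.3145]
  [   0.9434     1.7453     0.6132]
  [   0.5660     0.0472     1.3679]
First solve x = (I − A)⁻¹ d = adj(I−A)·d / det(I−A); in particular x_2 = (0.3000·200 + 0.5550·155 + 0.1950·165) / 0.3180 = 178.20 / 0.3180 ≈ 560.3774.
Intermediate flow from 2 to 2: z_22 = a_22 · x_2 = 0.40 × 178.20 / 0.3180 = 71.28 / 0.3180 ≈ 224.15.

z_22 = 224.15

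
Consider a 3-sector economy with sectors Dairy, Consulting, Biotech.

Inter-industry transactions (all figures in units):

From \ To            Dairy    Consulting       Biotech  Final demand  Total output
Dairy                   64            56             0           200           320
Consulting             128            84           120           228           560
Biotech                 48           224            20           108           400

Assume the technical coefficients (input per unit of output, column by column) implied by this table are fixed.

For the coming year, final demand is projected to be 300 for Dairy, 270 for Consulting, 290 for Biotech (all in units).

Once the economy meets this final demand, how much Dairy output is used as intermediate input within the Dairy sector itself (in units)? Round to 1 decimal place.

z_11 = 94.8

Technical coefficients a_ij = z_ij / X_j:
  a_11 = 64/320 = 0.20, a_21 = 128/320 = 0.40, a_31 = 48/320 = 0.15
  a_12 = 56/560 = 0.10, a_22 = 84/560 = 0.15, a_32 = 224/560 = 0.40
  a_13 = 0/400 = 0.00, a_23 = 120/400 = 0.30, a_33 = 20/400 = 0.05
I − A =
  [   0.80    -0.10     0.00]
  [  -0.40     0.85    -0.30]
  [  -0.15    -0.40     0.95]
Cofactors of I−A, C_ij = (−1)^(i+j)·(minor ij) (rows/columns in the sector order above):
  C_11 = (0.85)(0.95) − (-0.30)(-0.40) = 0.6875
  C_12 = −[(-0.40)(0.95) − (-0.30)(-0.15)] = 0.4250
  C_13 = (-0.40)(-0.40) − (0.85)(-0.15) = 0.2875
  C_21 = −[(-0.10)(0.95) − (0.00)(-0.40)] = 0.0950
  C_22 = (0.80)(0.95) − (0.00)(-0.15) = 0.7600
  C_23 = −[(0.80)(-0.40) − (-0.10)(-0.15)] = 0.3350
  C_31 = (-0.10)(-0.30) − (0.00)(0.85) = 0.0300
  C_32 = −[(0.80)(-0.30) − (0.00)(-0.40)] = 0.2400
  C_33 = (0.80)(0.85) − (-0.10)(-0.40) = 0.6400
det(I−A) = Σ_j (I−A)_1j·C_1j = (0.80)(0.6875) + (-0.10)(0.4250) + (0.00)(0.2875) = 0.5075
adj(I−A) = Cᵀ =
  [ 0.6875   0.0950   0.0300]
  [ 0.4250   0.7600   0.2400]
  [ 0.2875   0.3350   0.6400]
(I − A)⁻¹ = adj(I−A) / det(I−A) ≈
  [   1.3547     0.1872     0.0591]
  [   0.8374     1.4975     0.4729]
  [   0.5665     0.6601     1.2611]
First solve x = (I − A)⁻¹ d = adj(I−A)·d / det(I−A); in particular x_1 = (0.6875·300 + 0.0950·270 + 0.0300·290) / 0.5075 = 240.60 / 0.5075 ≈ 474.089.
Intermediate flow from 1 to 1: z_11 = a_11 · x_1 = 0.20 × 240.60 / 0.5075 = 48.12 / 0.5075 ≈ 94.8.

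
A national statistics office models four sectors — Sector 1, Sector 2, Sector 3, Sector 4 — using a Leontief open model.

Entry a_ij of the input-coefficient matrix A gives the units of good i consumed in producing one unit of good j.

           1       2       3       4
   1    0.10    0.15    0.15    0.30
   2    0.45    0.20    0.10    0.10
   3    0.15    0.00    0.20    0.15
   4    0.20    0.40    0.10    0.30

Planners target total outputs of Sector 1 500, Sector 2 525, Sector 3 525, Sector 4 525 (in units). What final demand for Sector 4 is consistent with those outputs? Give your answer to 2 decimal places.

d_4 = 5.00

I − A =
  [   0.90    -0.15    -0.15    -0.30]
  [  -0.45     0.80    -0.10    -0.10]
  [  -0.15     0.00     0.80    -0.15]
  [  -0.20    -0.40    -0.10     0.70]
d = (I − A) x:
  d_1 = (+0.90)·500 + (-0.15)·525 + (-0.15)·525 + (-0.30)·525 = 135.00
  d_2 = (-0.45)·500 + (+0.80)·525 + (-0.10)·525 + (-0.10)·525 = 90.00
  d_3 = (-0.15)·500 + (+0.00)·525 + (+0.80)·525 + (-0.15)·525 = 266.25
  d_4 = (-0.20)·500 + (-0.40)·525 + (-0.10)·525 + (+0.70)·525 = 5.00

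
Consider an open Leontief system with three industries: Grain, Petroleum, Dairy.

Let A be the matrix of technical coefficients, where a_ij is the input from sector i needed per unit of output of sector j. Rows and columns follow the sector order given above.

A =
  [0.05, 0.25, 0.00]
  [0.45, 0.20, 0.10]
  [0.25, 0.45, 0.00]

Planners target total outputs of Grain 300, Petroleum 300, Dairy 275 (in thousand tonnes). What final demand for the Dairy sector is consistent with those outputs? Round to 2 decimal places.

d_D = 65.00

I − A =
  [   0.95    -0.25     0.00]
  [  -0.45     0.80    -0.10]
  [  -0.25    -0.45     1.00]
d = (I − A) x:
  d_G = (+0.95)·300 + (-0.25)·300 + (+0.00)·275 = 210.00
  d_P = (-0.45)·300 + (+0.80)·300 + (-0.10)·275 = 77.50
  d_D = (-0.25)·300 + (-0.45)·300 + (+1.00)·275 = 65.00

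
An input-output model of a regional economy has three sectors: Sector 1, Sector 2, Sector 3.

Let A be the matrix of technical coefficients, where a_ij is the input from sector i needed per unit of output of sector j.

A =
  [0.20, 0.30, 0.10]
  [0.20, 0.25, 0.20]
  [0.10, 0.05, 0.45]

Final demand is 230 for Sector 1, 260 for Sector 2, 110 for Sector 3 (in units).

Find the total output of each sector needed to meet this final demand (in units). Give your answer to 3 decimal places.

x_1 = 552.368, x_2 = 588.342, x_3 = 353.916

I − A =
  [   0.80    -0.30    -0.10]
  [  -0.20     0.75    -0.20]
  [  -0.10    -0.05     0.55]
Cofactors of I−A, C_ij = (−1)^(i+j)·(minor ij) (rows/columns in the sector order above):
  C_11 = (0.75)(0.55) − (-0.20)(-0.05) = 0.4025
  C_12 = −[(-0.20)(0.55) − (-0.20)(-0.10)] = 0.1300
  C_13 = (-0.20)(-0.05) − (0.75)(-0.10) = 0.0850
  C_21 = −[(-0.30)(0.55) − (-0.10)(-0.05)] = 0.1700
  C_22 = (0.80)(0.55) − (-0.10)(-0.10) = 0.4300
  C_23 = −[(0.80)(-0.05) − (-0.30)(-0.10)] = 0.0700
  C_31 = (-0.30)(-0.20) − (-0.10)(0.75) = 0.1350
  C_32 = −[(0.80)(-0.20) − (-0.10)(-0.20)] = 0.1800
  C_33 = (0.80)(0.75) − (-0.30)(-0.20) = 0.5400
det(I−A) = Σ_j (I−A)_1j·C_1j = (0.80)(0.4025) + (-0.30)(0.1300) + (-0.10)(0.0850) = 0.2745
adj(I−A) = Cᵀ =
  [ 0.4025   0.1700   0.1350]
  [ 0.1300   0.4300   0.1800]
  [ 0.0850   0.0700   0.5400]
(I − A)⁻¹ = adj(I−A) / det(I−A) ≈
  [   1.4663     0.6193     0.4918]
  [   0.4736     1.5665     0.6557]
  [   0.3097     0.2550     1.9672]
x = (I − A)⁻¹ d = adj(I−A)·d / det(I−A), with det(I−A) = 0.2745:
  x_1 = (0.4025·230 + 0.1700·260 + 0.1350·110) / 0.2745 = 151.625 / 0.2745 ≈ 552.368
  x_2 = (0.1300·230 + 0.4300·260 + 0.1800·110) / 0.2745 = 161.50 / 0.2745 ≈ 588.342
  x_3 = (0.0850·230 + 0.0700·260 + 0.5400·110) / 0.2745 = 97.15 / 0.2745 ≈ 353.916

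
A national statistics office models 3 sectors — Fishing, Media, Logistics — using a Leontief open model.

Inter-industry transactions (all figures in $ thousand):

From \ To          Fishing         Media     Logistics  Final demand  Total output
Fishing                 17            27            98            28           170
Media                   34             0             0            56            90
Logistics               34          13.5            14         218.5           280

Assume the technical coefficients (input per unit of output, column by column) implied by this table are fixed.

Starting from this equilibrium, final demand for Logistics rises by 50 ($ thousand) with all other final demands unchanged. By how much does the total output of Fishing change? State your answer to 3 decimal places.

Δx_1 = 24.390

Technical coefficients a_ij = z_ij / X_j:
  a_11 = 17/170 = 0.10, a_21 = 34/170 = 0.20, a_31 = 34/170 = 0.20
  a_12 = 27/90 = 0.30, a_22 = 0/90 = 0.00, a_32 = 13.5/90 = 0.15
  a_13 = 98/280 = 0.35, a_23 = 0/280 = 0.00, a_33 = 14/280 = 0.05
I − A =
  [   0.90    -0.30    -0.35]
  [  -0.20     1.00     0.00]
  [  -0.20    -0.15     0.95]
Cofactors of I−A, C_ij = (−1)^(i+j)·(minor ij) (rows/columns in the sector order above):
  C_11 = (1.00)(0.95) − (0.00)(-0.15) = 0.9500
  C_12 = −[(-0.20)(0.95) − (0.00)(-0.20)] = 0.1900
  C_13 = (-0.20)(-0.15) − (1.00)(-0.20) = 0.2300
  C_21 = −[(-0.30)(0.95) − (-0.35)(-0.15)] = 0.3375
  C_22 = (0.90)(0.95) − (-0.35)(-0.20) = 0.7850
  C_23 = −[(0.90)(-0.15) − (-0.30)(-0.20)] = 0.1950
  C_31 = (-0.30)(0.00) − (-0.35)(1.00) = 0.3500
  C_32 = −[(0.90)(0.00) − (-0.35)(-0.20)] = 0.0700
  C_33 = (0.90)(1.00) − (-0.30)(-0.20) = 0.8400
det(I−A) = Σ_j (I−A)_1j·C_1j = (0.90)(0.9500) + (-0.30)(0.1900) + (-0.35)(0.2300) = 0.7175
adj(I−A) = Cᵀ =
  [ 0.9500   0.3375   0.3500]
  [ 0.1900   0.7850   0.0700]
  [ 0.2300   0.1950   0.8400]
(I − A)⁻¹ = adj(I−A) / det(I−A) ≈
  [   1.3240     0.4704     0.4878]
  [   0.2648     1.0941     0.0976]
  [   0.3206     0.2718     1.1707]
Δx = (I − A)⁻¹ Δd with Δd having +50 in the Logistics component and 0 elsewhere.
So Δx_1 = L_13 · (+50), where L_13 = adj(I−A)_13 / det(I−A) = 0.3500 / 0.7175.
Δx_1 = 0.3500 × (+50) / 0.7175 = 17.50 / 0.7175 ≈ 24.390.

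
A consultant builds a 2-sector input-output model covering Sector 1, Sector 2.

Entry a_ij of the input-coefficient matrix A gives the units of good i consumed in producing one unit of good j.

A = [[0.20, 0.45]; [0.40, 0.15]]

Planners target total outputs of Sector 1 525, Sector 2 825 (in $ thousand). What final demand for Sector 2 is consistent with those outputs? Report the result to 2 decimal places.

I − A =
  [   0.80    -0.45]
  [  -0.40     0.85]
d = (I − A) x:
  d_1 = (+0.80)·525 + (-0.45)·825 = 48.75
  d_2 = (-0.40)·525 + (+0.85)·825 = 491.25

d_2 = 491.25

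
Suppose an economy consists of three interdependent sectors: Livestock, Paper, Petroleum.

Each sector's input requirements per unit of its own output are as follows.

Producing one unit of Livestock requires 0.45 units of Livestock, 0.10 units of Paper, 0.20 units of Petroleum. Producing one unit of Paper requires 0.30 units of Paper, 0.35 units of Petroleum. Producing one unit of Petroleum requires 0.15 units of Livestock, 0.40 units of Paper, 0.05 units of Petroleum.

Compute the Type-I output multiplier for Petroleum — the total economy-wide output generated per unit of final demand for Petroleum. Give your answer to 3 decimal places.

I − A =
  [   0.55     0.00    -0.15]
  [  -0.10     0.70    -0.40]
  [  -0.20    -0.35     0.95]
Cofactors of I−A, C_ij = (−1)^(i+j)·(minor ij) (rows/columns in the sector order above):
  C_11 = (0.70)(0.95) − (-0.40)(-0.35) = 0.5250
  C_12 = −[(-0.10)(0.95) − (-0.40)(-0.20)] = 0.1750
  C_13 = (-0.10)(-0.35) − (0.70)(-0.20) = 0.1750
  C_21 = −[(0.00)(0.95) − (-0.15)(-0.35)] = 0.0525
  C_22 = (0.55)(0.95) − (-0.15)(-0.20) = 0.4925
  C_23 = −[(0.55)(-0.35) − (0.00)(-0.20)] = 0.1925
  C_31 = (0.00)(-0.40) − (-0.15)(0.70) = 0.1050
  C_32 = −[(0.55)(-0.40) − (-0.15)(-0.10)] = 0.2350
  C_33 = (0.55)(0.70) − (0.00)(-0.10) = 0.3850
det(I−A) = Σ_j (I−A)_1j·C_1j = (0.55)(0.5250) + (0.00)(0.1750) + (-0.15)(0.1750) = 0.2625
adj(I−A) = Cᵀ =
  [ 0.5250   0.0525   0.1050]
  [ 0.1750   0.4925   0.2350]
  [ 0.1750   0.1925   0.3850]
(I − A)⁻¹ = adj(I−A) / det(I−A) ≈
  [   2.0000     0.2000     0.4000]
  [   0.6667     1.8762     0.8952]
  [   0.6667     0.7333     1.4667]
The output multiplier for sector j is the column-j sum of the Leontief inverse (I − A)⁻¹ = adj(I−A) / det(I−A).
Column 3 of adj(I−A): (0.1050, 0.2350, 0.3850); det(I−A) = 0.2625.
m_3 = (0.1050 + 0.2350 + 0.3850) / 0.2625 = 0.725 / 0.2625 ≈ 2.762.

m_3 = 2.762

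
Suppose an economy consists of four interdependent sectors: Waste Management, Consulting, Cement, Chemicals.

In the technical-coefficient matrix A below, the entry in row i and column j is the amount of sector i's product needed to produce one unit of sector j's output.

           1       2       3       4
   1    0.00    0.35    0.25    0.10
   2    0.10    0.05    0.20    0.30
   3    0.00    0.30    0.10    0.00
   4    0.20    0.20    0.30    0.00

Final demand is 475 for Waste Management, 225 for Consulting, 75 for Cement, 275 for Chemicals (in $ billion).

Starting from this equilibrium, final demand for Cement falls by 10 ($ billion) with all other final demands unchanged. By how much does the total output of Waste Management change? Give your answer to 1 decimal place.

Δx_1 = -5.6

I − A =
  [   1.00    -0.35    -0.25    -0.10]
  [  -0.10     0.95    -0.20    -0.30]
  [   0.00    -0.30     0.90     0.00]
  [  -0.20    -0.20    -0.30     1.00]
Compute the cofactors C_ij = (−1)^(i+j)·(3×3 minor ij) of I−A; the adjugate is their transpose:
adj(I−A) = Cᵀ =
  [ 0.7140   0.4170   0.3565   0.1965]
  [ 0.1440   0.8820   0.3290   0.2790]
  [ 0.0480   0.2940   0.8130   0.0930]
  [ 0.1860   0.3480   0.3810   0.7560]
det(I−A) = Σ_j (I−A)_1j·C_1j = (1.00)(0.7140) + (-0.35)(0.1440) + (-0.25)(0.0480) + (-0.10)(0.1860) = 0.6330
(I − A)⁻¹ = adj(I−A) / det(I−A) ≈
  [   1.1280     0.6588     0.5632     0.3104]
  [   0.2275     1.3934     0.5197     0.4408]
  [   0.0758     0.4645     1.2844     0.1469]
  [   0.2938     0.5498     0.6019     1.1943]
Δx = (I − A)⁻¹ Δd with Δd having -10 in the Cement component and 0 elsewhere.
So Δx_1 = L_13 · (-10), where L_13 = adj(I−A)_13 / det(I−A) = 0.3565 / 0.6330.
Δx_1 = 0.3565 × (-10) / 0.6330 = -3.565 / 0.6330 ≈ -5.6.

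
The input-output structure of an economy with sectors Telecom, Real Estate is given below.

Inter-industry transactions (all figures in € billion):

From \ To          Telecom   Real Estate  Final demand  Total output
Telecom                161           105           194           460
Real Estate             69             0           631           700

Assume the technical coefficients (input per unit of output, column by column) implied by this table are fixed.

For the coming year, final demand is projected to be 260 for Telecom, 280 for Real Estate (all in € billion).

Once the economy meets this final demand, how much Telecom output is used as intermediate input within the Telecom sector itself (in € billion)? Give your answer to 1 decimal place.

z_TT = 168.4

Technical coefficients a_ij = z_ij / X_j:
  a_TT = 161/460 = 0.35, a_RT = 69/460 = 0.15
  a_TR = 105/700 = 0.15, a_RR = 0/700 = 0.00
I − A =
  [   0.65    -0.15]
  [  -0.15     1.00]
det(I−A) = (0.65)(1.00) − (-0.15)(-0.15) = 0.6275
adj(I−A) = [[1.00, 0.15], [0.15, 0.65]]
(I − A)⁻¹ = adj(I−A) / det(I−A) ≈
  [   1.5936     0.2390]
  [   0.2390     1.0359]
First solve x = (I − A)⁻¹ d = adj(I−A)·d / det(I−A); in particular x_T = (1.00·260 + 0.15·280) / 0.6275 = 302.00 / 0.6275 ≈ 481.275.
Intermediate flow from T to T: z_TT = a_TT · x_T = 0.35 × 302.00 / 0.6275 = 105.70 / 0.6275 ≈ 168.4.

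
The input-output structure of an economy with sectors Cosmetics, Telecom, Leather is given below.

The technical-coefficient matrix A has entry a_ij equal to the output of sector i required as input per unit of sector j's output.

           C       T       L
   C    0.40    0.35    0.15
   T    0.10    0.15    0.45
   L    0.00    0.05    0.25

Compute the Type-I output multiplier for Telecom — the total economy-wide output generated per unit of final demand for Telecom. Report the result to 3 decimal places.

m_T = 2.193

I − A =
  [   0.60    -0.35    -0.15]
  [  -0.10     0.85    -0.45]
  [   0.00    -0.05     0.75]
Cofactors of I−A, C_ij = (−1)^(i+j)·(minor ij) (rows/columns in the sector order above):
  C_11 = (0.85)(0.75) − (-0.45)(-0.05) = 0.6150
  C_12 = −[(-0.10)(0.75) − (-0.45)(0.00)] = 0.0750
  C_13 = (-0.10)(-0.05) − (0.85)(0.00) = 0.0050
  C_21 = −[(-0.35)(0.75) − (-0.15)(-0.05)] = 0.2700
  C_22 = (0.60)(0.75) − (-0.15)(0.00) = 0.4500
  C_23 = −[(0.60)(-0.05) − (-0.35)(0.00)] = 0.0300
  C_31 = (-0.35)(-0.45) − (-0.15)(0.85) = 0.2850
  C_32 = −[(0.60)(-0.45) − (-0.15)(-0.10)] = 0.2850
  C_33 = (0.60)(0.85) − (-0.35)(-0.10) = 0.4750
det(I−A) = Σ_j (I−A)_1j·C_1j = (0.60)(0.6150) + (-0.35)(0.0750) + (-0.15)(0.0050) = 0.3420
adj(I−A) = Cᵀ =
  [ 0.6150   0.2700   0.2850]
  [ 0.0750   0.4500   0.2850]
  [ 0.0050   0.0300   0.4750]
(I − A)⁻¹ = adj(I−A) / det(I−A) ≈
  [   1.7982     0.7895     0.8333]
  [   0.2193     1.3158     0.8333]
  [   0.0146     0.0877     1.3889]
The output multiplier for sector j is the column-j sum of the Leontief inverse (I − A)⁻¹ = adj(I−A) / det(I−A).
Column T of adj(I−A): (0.2700, 0.4500, 0.0300); det(I−A) = 0.3420.
m_T = (0.2700 + 0.4500 + 0.0300) / 0.3420 = 0.75 / 0.3420 ≈ 2.193.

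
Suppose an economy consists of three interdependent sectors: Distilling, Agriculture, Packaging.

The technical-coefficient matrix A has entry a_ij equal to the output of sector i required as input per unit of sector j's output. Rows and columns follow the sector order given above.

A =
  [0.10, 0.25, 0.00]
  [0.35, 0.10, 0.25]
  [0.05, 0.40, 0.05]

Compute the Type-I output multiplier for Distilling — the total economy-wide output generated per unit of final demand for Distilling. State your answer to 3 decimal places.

I − A =
  [   0.90    -0.25     0.00]
  [  -0.35     0.90    -0.25]
  [  -0.05    -0.40     0.95]
Cofactors of I−A, C_ij = (−1)^(i+j)·(minor ij) (rows/columns in the sector order above):
  C_11 = (0.90)(0.95) − (-0.25)(-0.40) = 0.7550
  C_12 = −[(-0.35)(0.95) − (-0.25)(-0.05)] = 0.3450
  C_13 = (-0.35)(-0.40) − (0.90)(-0.05) = 0.1850
  C_21 = −[(-0.25)(0.95) − (0.00)(-0.40)] = 0.2375
  C_22 = (0.90)(0.95) − (0.00)(-0.05) = 0.8550
  C_23 = −[(0.90)(-0.40) − (-0.25)(-0.05)] = 0.3725
  C_31 = (-0.25)(-0.25) − (0.00)(0.90) = 0.0625
  C_32 = −[(0.90)(-0.25) − (0.00)(-0.35)] = 0.2250
  C_33 = (0.90)(0.90) − (-0.25)(-0.35) = 0.7225
det(I−A) = Σ_j (I−A)_1j·C_1j = (0.90)(0.7550) + (-0.25)(0.3450) + (0.00)(0.1850) = 0.59325
adj(I−A) = Cᵀ =
  [ 0.7550   0.2375   0.0625]
  [ 0.3450   0.8550   0.2250]
  [ 0.1850   0.3725   0.7225]
(I − A)⁻¹ = adj(I−A) / det(I−A) ≈
  [   1.2727     0.4003     0.1054]
  [   0.5815     1.4412     0.3793]
  [   0.3118     0.6279     1.2179]
The output multiplier for sector j is the column-j sum of the Leontief inverse (I − A)⁻¹ = adj(I−A) / det(I−A).
Column 1 of adj(I−A): (0.7550, 0.3450, 0.1850); det(I−A) = 0.59325.
m_1 = (0.7550 + 0.3450 + 0.1850) / 0.59325 = 1.285 / 0.59325 ≈ 2.166.

m_1 = 2.166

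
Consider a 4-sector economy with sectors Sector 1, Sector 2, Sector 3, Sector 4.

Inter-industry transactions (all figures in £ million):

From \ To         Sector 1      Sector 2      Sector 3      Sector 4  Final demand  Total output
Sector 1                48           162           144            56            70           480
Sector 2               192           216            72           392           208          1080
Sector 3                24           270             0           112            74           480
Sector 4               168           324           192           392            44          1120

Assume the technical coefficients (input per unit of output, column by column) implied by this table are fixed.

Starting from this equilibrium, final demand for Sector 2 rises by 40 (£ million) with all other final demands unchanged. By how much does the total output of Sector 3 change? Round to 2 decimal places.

Technical coefficients a_ij = z_ij / X_j:
  a_11 = 48/480 = 0.10, a_21 = 192/480 = 0.40, a_31 = 24/480 = 0.05, a_41 = 168/480 = 0.35
  a_12 = 162/1080 = 0.15, a_22 = 216/1080 = 0.20, a_32 = 270/1080 = 0.25, a_42 = 324/1080 = 0.30
  a_13 = 144/480 = 0.30, a_23 = 72/480 = 0.15, a_33 = 0/480 = 0.00, a_43 = 192/480 = 0.40
  a_14 = 56/1120 = 0.05, a_24 = 392/1120 = 0.35, a_34 = 112/1120 = 0.10, a_44 = 392/1120 = 0.35
I − A =
  [   0.90    -0.15    -0.30    -0.05]
  [  -0.40     0.80    -0.15    -0.35]
  [  -0.05    -0.25     1.00    -0.10]
  [  -0.35    -0.30    -0.40     0.65]
Compute the cofactors C_ij = (−1)^(i+j)·(3×3 minor ij) of I−A; the adjugate is their transpose:
adj(I−A) = Cᵀ =
  [ 0.319125   0.169250   0.178375   0.143125]
  [ 0.383625   0.510250   0.333875   0.355625]
  [ 0.156375   0.179750   0.296125   0.154375]
  [ 0.445125   0.437250   0.432375   0.583125]
det(I−A) = Σ_j (I−A)_1j·C_1j = (0.90)(0.319125) + (-0.15)(0.383625) + (-0.30)(0.156375) + (-0.05)(0.445125) = 0.1605
(I − A)⁻¹ = adj(I−A) / det(I−A) ≈
  [   1.9883     1.0545     1.1114     0.8917]
  [   2.3902     3.1791     2.0802     2.2157]
  [   0.9743     1.1199     1.8450     0.9618]
  [   2.7734     2.7243     2.6939     3.6332]
Δx = (I − A)⁻¹ Δd with Δd having +40 in the Sector 2 component and 0 elsewhere.
So Δx_3 = L_32 · (+40), where L_32 = adj(I−A)_32 / det(I−A) = 0.179750 / 0.1605.
Δx_3 = 0.179750 × (+40) / 0.1605 = 7.19 / 0.1605 ≈ 44.80.

Δx_3 = 44.80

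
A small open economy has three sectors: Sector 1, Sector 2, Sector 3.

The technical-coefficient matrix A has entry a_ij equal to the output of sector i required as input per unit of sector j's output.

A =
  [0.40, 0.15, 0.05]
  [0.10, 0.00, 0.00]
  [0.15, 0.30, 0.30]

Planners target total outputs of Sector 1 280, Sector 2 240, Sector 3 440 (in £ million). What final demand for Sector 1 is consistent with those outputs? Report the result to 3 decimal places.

d_1 = 110.000

I − A =
  [   0.60    -0.15    -0.05]
  [  -0.10     1.00     0.00]
  [  -0.15    -0.30     0.70]
d = (I − A) x:
  d_1 = (+0.60)·280 + (-0.15)·240 + (-0.05)·440 = 110.000
  d_2 = (-0.10)·280 + (+1.00)·240 + (+0.00)·440 = 212.000
  d_3 = (-0.15)·280 + (-0.30)·240 + (+0.70)·440 = 194.000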